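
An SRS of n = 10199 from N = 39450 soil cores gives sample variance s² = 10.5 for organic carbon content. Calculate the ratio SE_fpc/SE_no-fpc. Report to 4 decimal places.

0.8611

f = n/N = 10199/39450 = 0.25852978.
SE_no-fpc = √(s²/n) = 0.03208602; SE_fpc = √((1−f)s²/n) = 0.027628844.
Ratio = √(1−f) = 0.86108665.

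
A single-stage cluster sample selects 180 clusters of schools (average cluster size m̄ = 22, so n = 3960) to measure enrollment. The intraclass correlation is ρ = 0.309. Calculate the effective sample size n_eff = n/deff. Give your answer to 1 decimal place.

deff = 1 + (22 − 1)·0.309 = 1 + 6.489 = 7.489.
n_eff = 3960 / 7.489 = 528.8.

528.8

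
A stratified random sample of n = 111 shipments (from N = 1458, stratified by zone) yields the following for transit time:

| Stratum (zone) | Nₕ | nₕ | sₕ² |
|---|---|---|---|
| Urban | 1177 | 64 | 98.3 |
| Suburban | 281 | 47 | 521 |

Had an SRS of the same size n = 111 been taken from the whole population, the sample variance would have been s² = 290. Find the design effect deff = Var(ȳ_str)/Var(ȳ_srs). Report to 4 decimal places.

0.5342

Var(ȳ_str) = Σ Wₕ²(1−fₕ)sₕ²/nₕ with Wₕ = Nₕ/1458:
  Urban: (1177/1458)²·(1−64/1177)·98.3/64 = 0.94652071
  Suburban: (281/1458)²·(1−47/281)·521/47 = 0.34288382
  → Var(ȳ_str) = 1.2894045.
Var(ȳ_srs) = (1 − 111/1458)·290/111 = 2.41371.
deff = 1.2894045 / 2.41371 = 0.5342.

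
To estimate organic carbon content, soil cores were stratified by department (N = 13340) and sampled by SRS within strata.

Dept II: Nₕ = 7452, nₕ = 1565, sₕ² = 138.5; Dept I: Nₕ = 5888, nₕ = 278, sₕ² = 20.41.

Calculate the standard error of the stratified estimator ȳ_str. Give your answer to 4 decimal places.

Var(ȳ_str) = Σₕ Wₕ²(1 − fₕ)sₕ²/nₕ with Wₕ = Nₕ/N, N = 13340.
Dept II: Wₕ = 0.55862069; term = 0.55862069²·(1 − 0.21001074)·138.5/1565 = 0.02181678.
Dept I: Wₕ = 0.44137931; term = 0.44137931²·(1 − 0.04721467)·20.41/278 = 0.013627532.
Sum = 0.035444312.
SE = √(0.035444312) = 0.1883.

0.1883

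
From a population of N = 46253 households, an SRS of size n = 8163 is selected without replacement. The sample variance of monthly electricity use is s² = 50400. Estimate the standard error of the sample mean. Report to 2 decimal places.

2.25

Under SRS without replacement, Var(ȳ) = (1 − f)·s²/n with f = n/N = 8163/46253 = 0.17648585.
Var(ȳ) = (1 − 0.17648585)·50400/8163 = 0.82351415·6.1742007 = 5.0845416.
SE(ȳ) = √(5.0845416) = 2.25.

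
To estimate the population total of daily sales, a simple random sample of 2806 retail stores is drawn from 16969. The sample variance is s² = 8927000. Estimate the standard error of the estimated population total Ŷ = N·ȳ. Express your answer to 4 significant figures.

874400

Var(Ŷ) = N²·Var(ȳ) = N²·(1 − n/N)·s²/n.
f = 2806/16969 = 0.16536036; Var(ȳ) = 0.83463964·8927000/2806 = 2655.32.
Var(Ŷ) = 16969² · 2655.32 = 7.6459132 × 10^11.
SE(Ŷ) = √(7.6459132 × 10^11) = 874400.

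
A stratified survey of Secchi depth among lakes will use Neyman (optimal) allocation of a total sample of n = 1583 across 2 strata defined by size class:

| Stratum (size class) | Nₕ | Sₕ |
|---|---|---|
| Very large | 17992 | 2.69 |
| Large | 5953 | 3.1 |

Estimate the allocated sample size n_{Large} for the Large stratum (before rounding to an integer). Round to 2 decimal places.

Neyman allocation: nₕ = n·NₕSₕ / Σⱼ NⱼSⱼ.
Σ NⱼSⱼ = 17992·2.69 + 5953·3.1 = 66852.78.
n_{Large} = 1583·5953·3.1 / 66852.78 = 436.98.

436.98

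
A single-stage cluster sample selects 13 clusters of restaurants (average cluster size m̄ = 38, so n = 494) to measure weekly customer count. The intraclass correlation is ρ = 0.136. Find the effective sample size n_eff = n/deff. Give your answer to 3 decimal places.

deff = 1 + (38 − 1)·0.136 = 1 + 5.032 = 6.032.
n_eff = 494 / 6.032 = 81.897.

81.897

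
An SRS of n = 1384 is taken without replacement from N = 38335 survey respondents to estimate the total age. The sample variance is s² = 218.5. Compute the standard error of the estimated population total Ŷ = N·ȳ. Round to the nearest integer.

Var(Ŷ) = N²·Var(ȳ) = N²·(1 − n/N)·s²/n.
f = 1384/38335 = 0.03610278; Var(ȳ) = 0.96389722·218.5/1384 = 0.15217597.
Var(Ŷ) = 38335² · 0.15217597 = 2.2363358 × 10^8.
SE(Ŷ) = √(2.2363358 × 10^8) = 14954.

14954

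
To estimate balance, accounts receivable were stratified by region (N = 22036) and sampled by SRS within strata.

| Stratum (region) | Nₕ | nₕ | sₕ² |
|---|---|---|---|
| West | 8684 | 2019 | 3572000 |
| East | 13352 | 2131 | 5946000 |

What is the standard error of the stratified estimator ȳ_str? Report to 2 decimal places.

32.74

Var(ȳ_str) = Σₕ Wₕ²(1 − fₕ)sₕ²/nₕ with Wₕ = Nₕ/N, N = 22036.
West: Wₕ = 0.39408241; term = 0.39408241²·(1 − 0.23249655)·3572000/2019 = 210.87717.
East: Wₕ = 0.60591759; term = 0.60591759²·(1 − 0.15960156)·5946000/2131 = 860.90219.
Sum = 1071.7794.
SE = √(1071.7794) = 32.74.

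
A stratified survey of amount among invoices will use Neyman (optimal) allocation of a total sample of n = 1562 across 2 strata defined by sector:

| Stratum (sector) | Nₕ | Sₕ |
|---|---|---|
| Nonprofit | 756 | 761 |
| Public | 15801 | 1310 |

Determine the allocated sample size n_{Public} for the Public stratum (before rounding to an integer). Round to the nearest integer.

1520

Neyman allocation: nₕ = n·NₕSₕ / Σⱼ NⱼSⱼ.
Σ NⱼSⱼ = 756·761 + 15801·1310 = 2.1274626 × 10^7.
n_{Public} = 1562·15801·1310 / (2.1274626 × 10^7) = 1520.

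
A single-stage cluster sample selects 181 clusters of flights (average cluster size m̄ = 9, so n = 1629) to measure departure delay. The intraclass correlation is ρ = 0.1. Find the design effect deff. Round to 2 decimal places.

deff = 1 + (9 − 1)·0.1 = 1 + 0.8 = 1.8.

1.80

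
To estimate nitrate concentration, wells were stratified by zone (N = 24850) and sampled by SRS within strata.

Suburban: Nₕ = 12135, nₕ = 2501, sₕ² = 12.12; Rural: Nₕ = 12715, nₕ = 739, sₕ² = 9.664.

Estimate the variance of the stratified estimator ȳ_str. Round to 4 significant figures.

Var(ȳ_str) = Σₕ Wₕ²(1 − fₕ)sₕ²/nₕ with Wₕ = Nₕ/N, N = 24850.
Suburban: Wₕ = 0.48832998; term = 0.48832998²·(1 − 0.20609806)·12.12/2501 = 9.1745034 × 10^-4.
Rural: Wₕ = 0.51167002; term = 0.51167002²·(1 − 0.05812033)·9.664/739 = 0.0032246891.
Sum = 0.0041421394.

0.004142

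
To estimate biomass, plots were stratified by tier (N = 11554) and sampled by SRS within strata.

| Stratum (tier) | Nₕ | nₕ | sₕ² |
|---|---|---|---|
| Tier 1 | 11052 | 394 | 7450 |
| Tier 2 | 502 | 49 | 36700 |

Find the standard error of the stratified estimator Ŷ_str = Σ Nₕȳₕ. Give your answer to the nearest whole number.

Var(Ŷ_str) = Σₕ Nₕ²(1 − fₕ)sₕ²/nₕ.
Tier 1: 11052²·(1 − 394/11052)·7450/394 = 2.2272894 × 10^9.
Tier 2: 502²·(1 − 49/502)·36700/49 = 1.7032245 × 10^8.
Sum = 2.3976119 × 10^9.
SE = √(2.3976119 × 10^9) = 48965.

48965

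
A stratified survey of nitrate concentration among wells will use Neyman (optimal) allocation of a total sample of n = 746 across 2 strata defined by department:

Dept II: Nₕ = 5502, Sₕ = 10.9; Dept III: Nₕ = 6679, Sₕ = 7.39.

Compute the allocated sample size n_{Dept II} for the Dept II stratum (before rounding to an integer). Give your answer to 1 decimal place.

409.2

Neyman allocation: nₕ = n·NₕSₕ / Σⱼ NⱼSⱼ.
Σ NⱼSⱼ = 5502·10.9 + 6679·7.39 = 109329.61.
n_{Dept II} = 746·5502·10.9 / 109329.61 = 409.2.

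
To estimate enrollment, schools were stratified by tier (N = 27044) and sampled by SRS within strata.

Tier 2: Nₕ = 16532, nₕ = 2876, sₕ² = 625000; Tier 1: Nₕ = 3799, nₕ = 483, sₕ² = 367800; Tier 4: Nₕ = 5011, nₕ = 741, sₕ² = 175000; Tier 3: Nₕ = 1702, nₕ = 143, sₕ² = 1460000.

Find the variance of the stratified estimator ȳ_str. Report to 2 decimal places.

124.15

Var(ȳ_str) = Σₕ Wₕ²(1 − fₕ)sₕ²/nₕ with Wₕ = Nₕ/N, N = 27044.
Tier 2: Wₕ = 0.61130010; term = 0.61130010²·(1 − 0.17396564)·625000/2876 = 67.080793.
Tier 1: Wₕ = 0.14047478; term = 0.14047478²·(1 − 0.12713872)·367800/483 = 13.116155.
Tier 4: Wₕ = 0.18529064; term = 0.18529064²·(1 − 0.14787468)·175000/741 = 6.9092398.
Tier 3: Wₕ = 0.06293448; term = 0.06293448²·(1 − 0.08401880)·1460000/143 = 37.040824.
Sum = 124.14701.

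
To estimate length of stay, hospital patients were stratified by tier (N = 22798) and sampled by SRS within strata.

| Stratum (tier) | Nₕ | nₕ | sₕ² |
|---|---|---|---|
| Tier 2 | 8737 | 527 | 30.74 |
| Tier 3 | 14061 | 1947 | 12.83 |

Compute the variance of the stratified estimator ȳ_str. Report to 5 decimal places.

0.01021

Var(ȳ_str) = Σₕ Wₕ²(1 − fₕ)sₕ²/nₕ with Wₕ = Nₕ/N, N = 22798.
Tier 2: Wₕ = 0.38323537; term = 0.38323537²·(1 − 0.06031819)·30.74/527 = 0.0080501735.
Tier 3: Wₕ = 0.61676463; term = 0.61676463²·(1 − 0.13846810)·12.83/1947 = 0.0021595884.
Sum = 0.010209762.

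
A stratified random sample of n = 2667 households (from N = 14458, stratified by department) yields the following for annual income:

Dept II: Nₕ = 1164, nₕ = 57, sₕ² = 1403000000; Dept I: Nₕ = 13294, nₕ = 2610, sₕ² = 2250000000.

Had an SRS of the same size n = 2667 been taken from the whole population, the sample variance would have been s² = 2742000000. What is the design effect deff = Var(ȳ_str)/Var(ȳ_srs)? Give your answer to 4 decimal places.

0.8796

Var(ȳ_str) = Σ Wₕ²(1−fₕ)sₕ²/nₕ with Wₕ = Nₕ/14458:
  Dept II: (1164/14458)²·(1−57/1164)·1403000000/57 = 151728.43
  Dept I: (13294/14458)²·(1−2610/13294)·2250000000/2610 = 585753.81
  → Var(ȳ_str) = 737482.24.
Var(ȳ_srs) = (1 − 2667/14458)·2742000000/2667 = 838468.7.
deff = 737482.24 / 838468.7 = 0.8796.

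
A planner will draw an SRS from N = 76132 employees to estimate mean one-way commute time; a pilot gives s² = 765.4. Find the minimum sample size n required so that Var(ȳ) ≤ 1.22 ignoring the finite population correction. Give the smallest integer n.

628

Without fpc, n₀ = s²/D = 765.4/1.22 = 627.3770.
Rounding up, n = 628.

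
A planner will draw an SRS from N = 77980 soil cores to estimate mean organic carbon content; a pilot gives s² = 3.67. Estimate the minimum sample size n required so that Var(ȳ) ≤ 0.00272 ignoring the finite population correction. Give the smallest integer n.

1350

Without fpc, n₀ = s²/D = 3.67/0.00272 = 1349.2647.
Rounding up, n = 1350.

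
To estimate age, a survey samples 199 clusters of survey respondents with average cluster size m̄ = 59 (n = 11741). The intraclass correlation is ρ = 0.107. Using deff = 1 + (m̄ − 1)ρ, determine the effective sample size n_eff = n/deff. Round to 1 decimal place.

1629.3

deff = 1 + (59 − 1)·0.107 = 1 + 6.206 = 7.206.
n_eff = 11741 / 7.206 = 1629.3.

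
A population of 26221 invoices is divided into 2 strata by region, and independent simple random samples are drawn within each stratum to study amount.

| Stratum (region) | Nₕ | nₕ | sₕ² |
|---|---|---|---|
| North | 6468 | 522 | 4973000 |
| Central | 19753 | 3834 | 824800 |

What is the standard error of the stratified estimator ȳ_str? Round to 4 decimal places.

25.1254

Var(ȳ_str) = Σₕ Wₕ²(1 − fₕ)sₕ²/nₕ with Wₕ = Nₕ/N, N = 26221.
North: Wₕ = 0.24667251; term = 0.24667251²·(1 − 0.08070501)·4973000/522 = 532.89834.
Central: Wₕ = 0.75332749; term = 0.75332749²·(1 − 0.19409710)·824800/3834 = 98.389078.
Sum = 631.28742.
SE = √(631.28742) = 25.1254.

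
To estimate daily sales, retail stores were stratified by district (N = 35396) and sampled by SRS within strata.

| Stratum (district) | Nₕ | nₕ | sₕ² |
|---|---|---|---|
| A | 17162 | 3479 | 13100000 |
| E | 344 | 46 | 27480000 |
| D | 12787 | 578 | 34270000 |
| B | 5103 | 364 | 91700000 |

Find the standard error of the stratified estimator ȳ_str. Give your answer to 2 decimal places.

Var(ȳ_str) = Σₕ Wₕ²(1 − fₕ)sₕ²/nₕ with Wₕ = Nₕ/N, N = 35396.
A: Wₕ = 0.48485705; term = 0.48485705²·(1 − 0.20271530)·13100000/3479 = 705.7611.
E: Wₕ = 0.00971861; term = 0.00971861²·(1 − 0.13372093)·27480000/46 = 48.879328.
D: Wₕ = 0.36125551; term = 0.36125551²·(1 − 0.04520216)·34270000/578 = 7387.996.
B: Wₕ = 0.14416883; term = 0.14416883²·(1 − 0.07133059)·91700000/364 = 4862.6371.
Sum = 13005.274.
SE = √(13005.274) = 114.04.

114.04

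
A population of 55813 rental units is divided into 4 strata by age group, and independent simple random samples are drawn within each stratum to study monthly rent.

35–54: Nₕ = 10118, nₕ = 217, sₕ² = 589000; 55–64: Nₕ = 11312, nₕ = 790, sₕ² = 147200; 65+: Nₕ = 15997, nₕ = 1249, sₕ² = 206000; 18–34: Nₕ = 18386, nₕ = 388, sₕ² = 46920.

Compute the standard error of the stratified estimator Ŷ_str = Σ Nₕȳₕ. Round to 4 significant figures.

610800

Var(Ŷ_str) = Σₕ Nₕ²(1 − fₕ)sₕ²/nₕ.
35–54: 10118²·(1 − 217/10118)·589000/217 = 2.7191258 × 10^11.
55–64: 11312²·(1 − 790/11312)·147200/790 = 2.2177797 × 10^10.
65+: 15997²·(1 − 1249/15997)·206000/1249 = 3.8911364 × 10^10.
18–34: 18386²·(1 − 388/18386)·46920/388 = 4.0016378 × 10^10.
Sum = 3.7301812 × 10^11.
SE = √(3.7301812 × 10^11) = 610800.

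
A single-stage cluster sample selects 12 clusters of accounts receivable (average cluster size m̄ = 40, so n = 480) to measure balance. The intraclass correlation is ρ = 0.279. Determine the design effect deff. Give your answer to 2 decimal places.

deff = 1 + (40 − 1)·0.279 = 1 + 10.881 = 11.881.

11.88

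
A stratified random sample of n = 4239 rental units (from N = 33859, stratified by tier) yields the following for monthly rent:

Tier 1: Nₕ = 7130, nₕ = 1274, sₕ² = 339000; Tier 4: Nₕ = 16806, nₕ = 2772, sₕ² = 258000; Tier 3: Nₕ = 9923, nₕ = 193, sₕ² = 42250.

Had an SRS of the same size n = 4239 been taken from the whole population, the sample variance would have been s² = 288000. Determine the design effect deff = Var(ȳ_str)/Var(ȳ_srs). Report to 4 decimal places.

0.7954

Var(ȳ_str) = Σ Wₕ²(1−fₕ)sₕ²/nₕ with Wₕ = Nₕ/33859:
  Tier 1: (7130/33859)²·(1−1274/7130)·339000/1274 = 9.6910897
  Tier 4: (16806/33859)²·(1−2772/16806)·258000/2772 = 19.148028
  Tier 3: (9923/33859)²·(1−193/9923)·42250/193 = 18.436436
  → Var(ȳ_str) = 47.275554.
Var(ȳ_srs) = (1 − 4239/33859)·288000/4239 = 59.434689.
deff = 47.275554 / 59.434689 = 0.7954.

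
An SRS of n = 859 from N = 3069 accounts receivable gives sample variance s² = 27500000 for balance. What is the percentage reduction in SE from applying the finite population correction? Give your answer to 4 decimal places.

f = n/N = 859/3069 = 0.27989573.
SE_no-fpc = √(s²/n) = 178.92448; SE_fpc = √((1−f)s²/n) = 151.83345.
Ratio = √(1−f) = 0.84858958. Reduction = 100·(1 − 0.84858958) = 15.1410%.

15.1410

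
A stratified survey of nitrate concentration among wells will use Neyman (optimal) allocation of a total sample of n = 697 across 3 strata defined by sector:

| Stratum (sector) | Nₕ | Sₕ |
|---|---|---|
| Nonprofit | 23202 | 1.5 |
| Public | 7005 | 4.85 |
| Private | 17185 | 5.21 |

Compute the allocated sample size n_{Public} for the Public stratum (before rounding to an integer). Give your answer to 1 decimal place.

Neyman allocation: nₕ = n·NₕSₕ / Σⱼ NⱼSⱼ.
Σ NⱼSⱼ = 23202·1.5 + 7005·4.85 + 17185·5.21 = 158311.1.
n_{Public} = 697·7005·4.85 / 158311.1 = 149.6.

149.6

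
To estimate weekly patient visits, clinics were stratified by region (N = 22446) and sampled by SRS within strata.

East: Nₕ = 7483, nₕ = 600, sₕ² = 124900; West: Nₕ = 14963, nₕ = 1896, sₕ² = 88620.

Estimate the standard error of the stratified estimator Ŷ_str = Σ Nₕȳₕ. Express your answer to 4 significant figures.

140900

Var(Ŷ_str) = Σₕ Nₕ²(1 − fₕ)sₕ²/nₕ.
East: 7483²·(1 − 600/7483)·124900/600 = 1.0721726 × 10^10.
West: 14963²·(1 − 1896/14963)·88620/1896 = 9.1387749 × 10^9.
Sum = 1.9860501 × 10^10.
SE = √(1.9860501 × 10^10) = 140900.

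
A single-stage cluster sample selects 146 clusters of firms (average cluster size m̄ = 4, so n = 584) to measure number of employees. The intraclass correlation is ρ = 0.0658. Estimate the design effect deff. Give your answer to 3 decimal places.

deff = 1 + (4 − 1)·0.0658 = 1 + 0.1974 = 1.1974.

1.197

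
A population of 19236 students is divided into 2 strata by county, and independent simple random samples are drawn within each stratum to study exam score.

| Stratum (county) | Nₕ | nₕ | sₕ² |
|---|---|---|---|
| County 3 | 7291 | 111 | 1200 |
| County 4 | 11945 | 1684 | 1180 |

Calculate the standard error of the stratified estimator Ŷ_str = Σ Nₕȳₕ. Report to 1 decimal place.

25530.8

Var(Ŷ_str) = Σₕ Nₕ²(1 − fₕ)sₕ²/nₕ.
County 3: 7291²·(1 − 111/7291)·1200/111 = 5.6593924 × 10^8.
County 4: 11945²·(1 − 1684/11945)·1180/1684 = 8.5884692 × 10^7.
Sum = 6.5182393 × 10^8.
SE = √(6.5182393 × 10^8) = 25530.8.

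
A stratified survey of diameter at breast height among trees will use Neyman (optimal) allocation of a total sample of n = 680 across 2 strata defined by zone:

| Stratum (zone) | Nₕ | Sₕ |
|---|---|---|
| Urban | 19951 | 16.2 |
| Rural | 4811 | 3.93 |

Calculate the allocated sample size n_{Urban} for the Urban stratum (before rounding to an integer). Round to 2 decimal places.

Neyman allocation: nₕ = n·NₕSₕ / Σⱼ NⱼSⱼ.
Σ NⱼSⱼ = 19951·16.2 + 4811·3.93 = 342113.43.
n_{Urban} = 680·19951·16.2 / 342113.43 = 642.42.

642.42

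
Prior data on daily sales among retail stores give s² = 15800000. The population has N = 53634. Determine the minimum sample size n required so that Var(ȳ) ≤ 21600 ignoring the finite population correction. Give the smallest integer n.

732

Without fpc, n₀ = s²/D = 15800000/21600 = 731.4815.
Rounding up, n = 732.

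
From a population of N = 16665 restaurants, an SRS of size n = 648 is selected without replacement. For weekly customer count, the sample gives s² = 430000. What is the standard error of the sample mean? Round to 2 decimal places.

Under SRS without replacement, Var(ȳ) = (1 − f)·s²/n with f = n/N = 648/16665 = 0.03888389.
Var(ȳ) = (1 − 0.03888389)·430000/648 = 0.96111611·663.58025 = 637.77767.
SE(ȳ) = √(637.77767) = 25.25.

25.25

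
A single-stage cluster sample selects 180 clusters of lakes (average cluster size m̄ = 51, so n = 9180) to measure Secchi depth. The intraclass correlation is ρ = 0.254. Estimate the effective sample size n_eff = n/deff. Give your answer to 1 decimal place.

deff = 1 + (51 − 1)·0.254 = 1 + 12.7 = 13.7.
n_eff = 9180 / 13.7 = 670.1.

670.1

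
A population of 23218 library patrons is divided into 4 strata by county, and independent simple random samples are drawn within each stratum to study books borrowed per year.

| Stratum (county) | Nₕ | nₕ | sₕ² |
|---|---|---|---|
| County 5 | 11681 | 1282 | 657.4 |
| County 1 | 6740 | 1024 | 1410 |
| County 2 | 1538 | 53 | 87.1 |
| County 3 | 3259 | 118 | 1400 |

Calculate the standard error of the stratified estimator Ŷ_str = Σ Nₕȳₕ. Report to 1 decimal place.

15509.4

Var(Ŷ_str) = Σₕ Nₕ²(1 − fₕ)sₕ²/nₕ.
County 5: 11681²·(1 − 1282/11681)·657.4/1282 = 6.2289275 × 10^7.
County 1: 6740²·(1 − 1024/6740)·1410/1024 = 5.3048276 × 10^7.
County 2: 1538²·(1 − 53/1538)·87.1/53 = 3.7534019 × 10^6.
County 3: 3259²·(1 − 118/3259)·1400/118 = 1.2145023 × 10^8.
Sum = 2.4054118 × 10^8.
SE = √(2.4054118 × 10^8) = 15509.4.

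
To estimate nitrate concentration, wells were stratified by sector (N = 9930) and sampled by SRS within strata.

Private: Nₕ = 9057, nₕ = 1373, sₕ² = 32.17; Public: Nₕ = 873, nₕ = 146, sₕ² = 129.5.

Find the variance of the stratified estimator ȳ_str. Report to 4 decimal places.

Var(ȳ_str) = Σₕ Wₕ²(1 − fₕ)sₕ²/nₕ with Wₕ = Nₕ/N, N = 9930.
Private: Wₕ = 0.91208459; term = 0.91208459²·(1 − 0.15159545)·32.17/1373 = 0.016536887.
Public: Wₕ = 0.08791541; term = 0.08791541²·(1 − 0.16723940)·129.5/146 = 0.0057090924.
Sum = 0.022245979.

0.0222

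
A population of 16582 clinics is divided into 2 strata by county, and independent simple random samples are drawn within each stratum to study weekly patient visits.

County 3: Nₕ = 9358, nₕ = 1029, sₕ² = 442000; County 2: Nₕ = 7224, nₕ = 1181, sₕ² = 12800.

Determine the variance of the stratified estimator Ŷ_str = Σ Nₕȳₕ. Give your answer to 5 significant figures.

3.3953 × 10^10

Var(Ŷ_str) = Σₕ Nₕ²(1 − fₕ)sₕ²/nₕ.
County 3: 9358²·(1 − 1029/9358)·442000/1029 = 3.3479796 × 10^10.
County 2: 7224²·(1 − 1181/7224)·12800/1181 = 4.731408 × 10^8.
Sum = 3.3952937 × 10^10.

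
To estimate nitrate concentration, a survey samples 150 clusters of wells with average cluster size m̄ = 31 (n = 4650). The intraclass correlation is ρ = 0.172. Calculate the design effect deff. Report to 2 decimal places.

6.16

deff = 1 + (31 − 1)·0.172 = 1 + 5.16 = 6.16.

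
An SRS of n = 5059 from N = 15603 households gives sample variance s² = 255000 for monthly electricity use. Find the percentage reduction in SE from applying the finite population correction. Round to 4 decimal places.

17.7949

f = n/N = 5059/15603 = 0.32423252.
SE_no-fpc = √(s²/n) = 7.0996633; SE_fpc = √((1−f)s²/n) = 5.8362837.
Ratio = √(1−f) = 0.82205078. Reduction = 100·(1 − 0.82205078) = 17.7949%.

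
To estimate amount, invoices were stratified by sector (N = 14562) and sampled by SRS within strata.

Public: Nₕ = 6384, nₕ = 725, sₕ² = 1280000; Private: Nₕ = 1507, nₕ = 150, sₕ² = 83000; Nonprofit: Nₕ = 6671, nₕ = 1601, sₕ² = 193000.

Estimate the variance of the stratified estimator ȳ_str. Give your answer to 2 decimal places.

Var(ȳ_str) = Σₕ Wₕ²(1 − fₕ)sₕ²/nₕ with Wₕ = Nₕ/N, N = 14562.
Public: Wₕ = 0.43840132; term = 0.43840132²·(1 − 0.11356516)·1280000/725 = 300.78937.
Private: Wₕ = 0.10348853; term = 0.10348853²·(1 − 0.09953550)·83000/150 = 5.336271.
Nonprofit: Wₕ = 0.45811015; term = 0.45811015²·(1 − 0.23999400)·193000/1601 = 19.2275.
Sum = 325.35314.

325.35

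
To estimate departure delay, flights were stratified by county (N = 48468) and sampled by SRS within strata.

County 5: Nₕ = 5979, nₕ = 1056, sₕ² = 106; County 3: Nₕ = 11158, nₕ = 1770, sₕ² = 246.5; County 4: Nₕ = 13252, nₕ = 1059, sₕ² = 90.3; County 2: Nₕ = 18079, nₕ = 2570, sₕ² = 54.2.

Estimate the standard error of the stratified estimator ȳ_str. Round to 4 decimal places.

0.1259

Var(ȳ_str) = Σₕ Wₕ²(1 − fₕ)sₕ²/nₕ with Wₕ = Nₕ/N, N = 48468.
County 5: Wₕ = 0.12335974; term = 0.12335974²·(1 − 0.17661816)·106/1056 = 0.0012577379.
County 3: Wₕ = 0.23021375; term = 0.23021375²·(1 − 0.15863058)·246.5/1770 = 0.0062100185.
County 4: Wₕ = 0.27341751; term = 0.27341751²·(1 − 0.07991247)·90.3/1059 = 0.0058650753.
County 2: Wₕ = 0.37300900; term = 0.37300900²·(1 − 0.14215388)·54.2/2570 = 0.0025171794.
Sum = 0.015850011.
SE = √(0.015850011) = 0.1259.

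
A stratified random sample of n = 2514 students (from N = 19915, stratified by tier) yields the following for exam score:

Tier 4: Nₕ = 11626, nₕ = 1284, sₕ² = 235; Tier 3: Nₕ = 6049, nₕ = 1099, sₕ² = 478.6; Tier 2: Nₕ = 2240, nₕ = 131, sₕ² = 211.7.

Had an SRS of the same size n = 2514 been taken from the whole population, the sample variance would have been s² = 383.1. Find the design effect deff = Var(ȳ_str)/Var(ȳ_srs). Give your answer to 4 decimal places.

0.8082

Var(ȳ_str) = Σ Wₕ²(1−fₕ)sₕ²/nₕ with Wₕ = Nₕ/19915:
  Tier 4: (11626/19915)²·(1−1284/11626)·235/1284 = 0.055485189
  Tier 3: (6049/19915)²·(1−1099/6049)·478.6/1099 = 0.032877831
  Tier 2: (2240/19915)²·(1−131/2240)·211.7/131 = 0.019249238
  → Var(ȳ_str) = 0.10761226.
Var(ȳ_srs) = (1 − 2514/19915)·383.1/2514 = 0.13314988.
deff = 0.10761226 / 0.13314988 = 0.8082.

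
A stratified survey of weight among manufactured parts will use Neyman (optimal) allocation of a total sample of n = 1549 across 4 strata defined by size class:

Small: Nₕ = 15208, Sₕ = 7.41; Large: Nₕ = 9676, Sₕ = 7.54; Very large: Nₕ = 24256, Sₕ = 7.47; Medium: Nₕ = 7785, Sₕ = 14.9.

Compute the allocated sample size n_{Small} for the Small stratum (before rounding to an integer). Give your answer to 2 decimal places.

Neyman allocation: nₕ = n·NₕSₕ / Σⱼ NⱼSⱼ.
Σ NⱼSⱼ = 15208·7.41 + 9676·7.54 + 24256·7.47 + 7785·14.9 = 482837.14.
n_{Small} = 1549·15208·7.41 / 482837.14 = 361.53.

361.53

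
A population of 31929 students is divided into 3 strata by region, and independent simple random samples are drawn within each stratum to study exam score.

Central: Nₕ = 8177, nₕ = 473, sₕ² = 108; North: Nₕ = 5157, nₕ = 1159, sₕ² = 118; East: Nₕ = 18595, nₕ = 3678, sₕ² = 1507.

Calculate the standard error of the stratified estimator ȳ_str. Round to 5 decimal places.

0.35728

Var(ȳ_str) = Σₕ Wₕ²(1 − fₕ)sₕ²/nₕ with Wₕ = Nₕ/N, N = 31929.
Central: Wₕ = 0.25609947; term = 0.25609947²·(1 − 0.05784518)·108/473 = 0.014109196.
North: Wₕ = 0.16151461; term = 0.16151461²·(1 − 0.22474307)·118/1159 = 0.0020590546.
East: Wₕ = 0.58238592; term = 0.58238592²·(1 − 0.19779511)·1507/3678 = 0.11148298.
Sum = 0.12765123.
SE = √(0.12765123) = 0.35728.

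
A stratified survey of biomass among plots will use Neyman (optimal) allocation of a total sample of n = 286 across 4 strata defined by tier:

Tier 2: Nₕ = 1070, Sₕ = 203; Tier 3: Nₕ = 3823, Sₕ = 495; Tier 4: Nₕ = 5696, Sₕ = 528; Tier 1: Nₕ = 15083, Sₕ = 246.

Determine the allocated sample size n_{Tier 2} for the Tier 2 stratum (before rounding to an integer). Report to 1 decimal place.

7.0

Neyman allocation: nₕ = n·NₕSₕ / Σⱼ NⱼSⱼ.
Σ NⱼSⱼ = 1070·203 + 3823·495 + 5696·528 + 15083·246 = 8.827501 × 10^6.
n_{Tier 2} = 286·1070·203 / (8.827501 × 10^6) = 7.0.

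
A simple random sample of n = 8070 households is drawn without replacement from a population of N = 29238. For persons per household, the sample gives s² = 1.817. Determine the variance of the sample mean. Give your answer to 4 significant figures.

Under SRS without replacement, Var(ȳ) = (1 − f)·s²/n with f = n/N = 8070/29238 = 0.27601067.
Var(ȳ) = (1 − 0.27601067)·1.817/8070 = 0.72398933·2.2515489 × 10^-4 = 1.6300974 × 10^-4.

1.630 × 10^-4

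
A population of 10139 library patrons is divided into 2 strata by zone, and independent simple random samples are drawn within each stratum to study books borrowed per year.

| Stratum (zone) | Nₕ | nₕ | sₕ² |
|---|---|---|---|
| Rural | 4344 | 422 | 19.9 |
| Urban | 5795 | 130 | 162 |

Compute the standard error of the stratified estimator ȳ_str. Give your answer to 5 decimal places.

0.63700

Var(ȳ_str) = Σₕ Wₕ²(1 − fₕ)sₕ²/nₕ with Wₕ = Nₕ/N, N = 10139.
Rural: Wₕ = 0.42844462; term = 0.42844462²·(1 − 0.09714549)·19.9/422 = 0.0078153384.
Urban: Wₕ = 0.57155538; term = 0.57155538²·(1 − 0.02243313)·162/130 = 0.39795574.
Sum = 0.40577108.
SE = √(0.40577108) = 0.63700.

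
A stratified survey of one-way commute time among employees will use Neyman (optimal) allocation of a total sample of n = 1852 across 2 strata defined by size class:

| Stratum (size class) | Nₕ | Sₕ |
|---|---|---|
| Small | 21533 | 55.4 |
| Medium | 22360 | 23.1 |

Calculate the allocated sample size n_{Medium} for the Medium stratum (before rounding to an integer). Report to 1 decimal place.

559.6

Neyman allocation: nₕ = n·NₕSₕ / Σⱼ NⱼSⱼ.
Σ NⱼSⱼ = 21533·55.4 + 22360·23.1 = 1.7094442 × 10^6.
n_{Medium} = 1852·22360·23.1 / (1.7094442 × 10^6) = 559.6.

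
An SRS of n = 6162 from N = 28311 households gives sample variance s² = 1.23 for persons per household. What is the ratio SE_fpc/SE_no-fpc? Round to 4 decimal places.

f = n/N = 6162/28311 = 0.21765392.
SE_no-fpc = √(s²/n) = 0.014128359; SE_fpc = √((1−f)s²/n) = 0.01249658.
Ratio = √(1−f) = 0.88450330.

0.8845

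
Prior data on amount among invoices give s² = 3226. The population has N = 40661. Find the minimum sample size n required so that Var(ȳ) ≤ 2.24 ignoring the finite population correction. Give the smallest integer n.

1441

Without fpc, n₀ = s²/D = 3226/2.24 = 1440.1786.
Rounding up, n = 1441.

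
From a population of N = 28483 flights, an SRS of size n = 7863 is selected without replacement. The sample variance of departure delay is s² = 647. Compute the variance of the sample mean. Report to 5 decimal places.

0.05957

Under SRS without replacement, Var(ȳ) = (1 − f)·s²/n with f = n/N = 7863/28483 = 0.27605940.
Var(ȳ) = (1 − 0.27605940)·647/7863 = 0.72394060·0.082284115 = 0.059568812.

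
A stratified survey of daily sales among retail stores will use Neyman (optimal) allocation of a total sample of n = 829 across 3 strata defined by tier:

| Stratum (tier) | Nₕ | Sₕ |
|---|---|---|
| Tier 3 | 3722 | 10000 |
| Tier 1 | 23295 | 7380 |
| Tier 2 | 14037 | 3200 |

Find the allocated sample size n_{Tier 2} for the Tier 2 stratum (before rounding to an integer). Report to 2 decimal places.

146.57

Neyman allocation: nₕ = n·NₕSₕ / Σⱼ NⱼSⱼ.
Σ NⱼSⱼ = 3722·10000 + 23295·7380 + 14037·3200 = 2.540555 × 10^8.
n_{Tier 2} = 829·14037·3200 / (2.540555 × 10^8) = 146.57.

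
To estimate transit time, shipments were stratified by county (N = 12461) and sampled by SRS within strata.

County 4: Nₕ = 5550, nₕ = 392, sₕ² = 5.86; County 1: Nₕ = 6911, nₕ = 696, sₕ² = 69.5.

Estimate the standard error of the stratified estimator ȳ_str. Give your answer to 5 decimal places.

Var(ȳ_str) = Σₕ Wₕ²(1 − fₕ)sₕ²/nₕ with Wₕ = Nₕ/N, N = 12461.
County 4: Wₕ = 0.44538962; term = 0.44538962²·(1 − 0.07063063)·5.86/392 = 0.0027560055.
County 1: Wₕ = 0.55461038; term = 0.55461038²·(1 − 0.10070901)·69.5/696 = 0.027621789.
Sum = 0.030377795.
SE = √(0.030377795) = 0.17429.

0.17429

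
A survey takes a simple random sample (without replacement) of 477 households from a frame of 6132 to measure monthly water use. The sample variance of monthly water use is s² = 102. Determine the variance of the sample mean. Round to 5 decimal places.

0.19720

Under SRS without replacement, Var(ȳ) = (1 − f)·s²/n with f = n/N = 477/6132 = 0.07778865.
Var(ȳ) = (1 − 0.07778865)·102/477 = 0.92221135·0.21383648 = 0.19720243.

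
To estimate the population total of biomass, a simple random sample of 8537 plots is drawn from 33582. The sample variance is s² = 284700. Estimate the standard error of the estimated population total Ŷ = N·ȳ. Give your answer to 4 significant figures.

Var(Ŷ) = N²·Var(ȳ) = N²·(1 − n/N)·s²/n.
f = 8537/33582 = 0.25421357; Var(ȳ) = 0.74578643·284700/8537 = 24.871196.
Var(Ŷ) = 33582² · 24.871196 = 2.8048509 × 10^10.
SE(Ŷ) = √(2.8048509 × 10^10) = 167500.

167500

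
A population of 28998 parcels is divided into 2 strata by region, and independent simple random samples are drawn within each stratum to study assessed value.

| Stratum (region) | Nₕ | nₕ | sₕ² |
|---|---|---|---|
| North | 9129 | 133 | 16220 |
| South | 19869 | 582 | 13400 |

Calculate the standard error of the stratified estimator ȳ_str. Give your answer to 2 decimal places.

Var(ȳ_str) = Σₕ Wₕ²(1 − fₕ)sₕ²/nₕ with Wₕ = Nₕ/N, N = 28998.
North: Wₕ = 0.31481481; term = 0.31481481²·(1 − 0.01456896)·16220/133 = 11.910658.
South: Wₕ = 0.68518519; term = 0.68518519²·(1 − 0.02929186)·13400/582 = 10.49268.
Sum = 22.403338.
SE = √(22.403338) = 4.73.

4.73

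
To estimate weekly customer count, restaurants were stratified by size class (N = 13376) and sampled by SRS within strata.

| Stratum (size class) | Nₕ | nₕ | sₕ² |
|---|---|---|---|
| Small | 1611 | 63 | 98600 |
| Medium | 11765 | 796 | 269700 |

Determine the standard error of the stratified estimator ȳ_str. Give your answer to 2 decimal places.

16.32

Var(ȳ_str) = Σₕ Wₕ²(1 − fₕ)sₕ²/nₕ with Wₕ = Nₕ/N, N = 13376.
Small: Wₕ = 0.12043959; term = 0.12043959²·(1 − 0.03910615)·98600/63 = 21.814755.
Medium: Wₕ = 0.87956041; term = 0.87956041²·(1 − 0.06765831)·269700/796 = 244.38488.
Sum = 266.19964.
SE = √(266.19964) = 16.32.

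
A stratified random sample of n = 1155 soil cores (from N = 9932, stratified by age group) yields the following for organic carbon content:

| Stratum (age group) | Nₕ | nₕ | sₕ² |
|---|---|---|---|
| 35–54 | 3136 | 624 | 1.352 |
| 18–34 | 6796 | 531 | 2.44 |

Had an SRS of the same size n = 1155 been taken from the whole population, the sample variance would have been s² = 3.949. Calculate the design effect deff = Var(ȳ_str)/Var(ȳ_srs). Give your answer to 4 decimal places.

0.7137

Var(ȳ_str) = Σ Wₕ²(1−fₕ)sₕ²/nₕ with Wₕ = Nₕ/9932:
  35–54: (3136/9932)²·(1−624/3136)·1.352/624 = 1.730272 × 10^-4
  18–34: (6796/9932)²·(1−531/6796)·2.44/531 = 0.0019833362
  → Var(ȳ_str) = 0.0021563634.
Var(ȳ_srs) = (1 − 1155/9932)·3.949/1155 = 0.0030214439.
deff = 0.0021563634 / 0.0030214439 = 0.7137.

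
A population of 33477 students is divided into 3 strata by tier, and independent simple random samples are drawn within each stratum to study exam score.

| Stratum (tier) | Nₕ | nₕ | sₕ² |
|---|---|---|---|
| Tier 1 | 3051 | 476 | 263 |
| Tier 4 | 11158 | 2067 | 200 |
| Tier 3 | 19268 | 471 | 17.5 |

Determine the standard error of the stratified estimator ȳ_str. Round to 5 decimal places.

0.15697

Var(ȳ_str) = Σₕ Wₕ²(1 − fₕ)sₕ²/nₕ with Wₕ = Nₕ/N, N = 33477.
Tier 1: Wₕ = 0.09113720; term = 0.09113720²·(1 − 0.15601442)·263/476 = 0.0038732468.
Tier 4: Wₕ = 0.33330346; term = 0.33330346²·(1 − 0.18524825)·200/2067 = 0.0087577888.
Tier 3: Wₕ = 0.57555934; term = 0.57555934²·(1 − 0.02444468)·17.5/471 = 0.012007408.
Sum = 0.024638444.
SE = √(0.024638444) = 0.15697.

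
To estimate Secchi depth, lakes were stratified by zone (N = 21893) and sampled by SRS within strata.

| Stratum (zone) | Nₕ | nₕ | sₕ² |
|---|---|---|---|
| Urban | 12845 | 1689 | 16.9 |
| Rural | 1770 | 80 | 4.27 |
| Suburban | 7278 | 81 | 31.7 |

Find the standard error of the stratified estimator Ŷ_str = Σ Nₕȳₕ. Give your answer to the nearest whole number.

4700

Var(Ŷ_str) = Σₕ Nₕ²(1 − fₕ)sₕ²/nₕ.
Urban: 12845²·(1 − 1689/12845)·16.9/1689 = 1.4338366 × 10^6.
Rural: 1770²·(1 − 80/1770)·4.27/80 = 159660.64.
Suburban: 7278²·(1 − 81/7278)·31.7/81 = 2.0499242 × 10^7.
Sum = 2.2092739 × 10^7.
SE = √(2.2092739 × 10^7) = 4700.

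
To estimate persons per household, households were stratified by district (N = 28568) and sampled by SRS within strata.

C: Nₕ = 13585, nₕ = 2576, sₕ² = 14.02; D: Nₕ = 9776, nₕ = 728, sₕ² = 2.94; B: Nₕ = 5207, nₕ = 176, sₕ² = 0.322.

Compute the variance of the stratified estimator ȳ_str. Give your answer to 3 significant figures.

Var(ȳ_str) = Σₕ Wₕ²(1 − fₕ)sₕ²/nₕ with Wₕ = Nₕ/N, N = 28568.
C: Wₕ = 0.47553206; term = 0.47553206²·(1 − 0.18962091)·14.02/2576 = 9.9735552 × 10^-4.
D: Wₕ = 0.34220106; term = 0.34220106²·(1 − 0.07446809)·2.94/728 = 4.3769346 × 10^-4.
B: Wₕ = 0.18226687; term = 0.18226687²·(1 − 0.03380065)·0.322/176 = 5.8725324 × 10^-5.
Sum = 0.0014937743.

0.00149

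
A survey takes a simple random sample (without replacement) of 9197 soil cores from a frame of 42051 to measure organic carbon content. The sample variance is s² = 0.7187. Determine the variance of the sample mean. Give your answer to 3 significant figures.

6.11 × 10^-5

Under SRS without replacement, Var(ȳ) = (1 − f)·s²/n with f = n/N = 9197/42051 = 0.21871061.
Var(ȳ) = (1 − 0.21871061)·0.7187/9197 = 0.78128939·7.8145047 × 10^-5 = 6.1053896 × 10^-5.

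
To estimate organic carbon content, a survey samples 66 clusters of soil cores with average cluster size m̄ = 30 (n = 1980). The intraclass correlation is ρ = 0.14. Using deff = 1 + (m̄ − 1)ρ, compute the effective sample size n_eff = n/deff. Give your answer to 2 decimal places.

deff = 1 + (30 − 1)·0.14 = 1 + 4.06 = 5.06.
n_eff = 1980 / 5.06 = 391.30.

391.30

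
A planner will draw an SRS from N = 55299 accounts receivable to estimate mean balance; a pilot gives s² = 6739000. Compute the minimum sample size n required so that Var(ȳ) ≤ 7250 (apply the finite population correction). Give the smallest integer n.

Without fpc, n₀ = s²/D = 6739000/7250 = 929.5172.
With fpc, (1 − n/N)·s²/n ≤ D requires n ≥ n₀/(1 + n₀/N) = 929.5172/(1 + 929.5172/55299) = 914.1513.
Rounding up, n = 915.

915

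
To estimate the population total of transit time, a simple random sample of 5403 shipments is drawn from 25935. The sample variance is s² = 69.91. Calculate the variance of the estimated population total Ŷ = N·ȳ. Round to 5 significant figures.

6.8900 × 10^6

Var(Ŷ) = N²·Var(ȳ) = N²·(1 − n/N)·s²/n.
f = 5403/25935 = 0.20832851; Var(ȳ) = 0.79167149·69.91/5403 = 0.010243523.
Var(Ŷ) = 25935² · 0.010243523 = 6.8900417 × 10^6.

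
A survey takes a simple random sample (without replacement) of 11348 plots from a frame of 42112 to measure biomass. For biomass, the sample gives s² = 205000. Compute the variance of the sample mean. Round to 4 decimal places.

13.1969

Under SRS without replacement, Var(ȳ) = (1 − f)·s²/n with f = n/N = 11348/42112 = 0.26947188.
Var(ȳ) = (1 − 0.26947188)·205000/11348 = 0.73052812·18.064857 = 13.196886.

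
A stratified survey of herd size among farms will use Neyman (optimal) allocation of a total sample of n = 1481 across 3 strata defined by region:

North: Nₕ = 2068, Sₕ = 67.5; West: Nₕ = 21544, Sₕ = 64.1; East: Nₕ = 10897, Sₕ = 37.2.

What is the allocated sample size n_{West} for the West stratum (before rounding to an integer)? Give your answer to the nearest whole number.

Neyman allocation: nₕ = n·NₕSₕ / Σⱼ NⱼSⱼ.
Σ NⱼSⱼ = 2068·67.5 + 21544·64.1 + 10897·37.2 = 1.9259288 × 10^6.
n_{West} = 1481·21544·64.1 / (1.9259288 × 10^6) = 1062.

1062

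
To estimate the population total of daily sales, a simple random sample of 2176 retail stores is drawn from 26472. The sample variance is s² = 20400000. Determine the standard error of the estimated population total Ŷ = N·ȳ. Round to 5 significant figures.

2.4555 × 10^6

Var(Ŷ) = N²·Var(ȳ) = N²·(1 − n/N)·s²/n.
f = 2176/26472 = 0.08220006; Var(ȳ) = 0.91779994·20400000/2176 = 8604.3744.
Var(Ŷ) = 26472² · 8604.3744 = 6.0296598 × 10^12.
SE(Ŷ) = √(6.0296598 × 10^12) = 2.4555 × 10^6.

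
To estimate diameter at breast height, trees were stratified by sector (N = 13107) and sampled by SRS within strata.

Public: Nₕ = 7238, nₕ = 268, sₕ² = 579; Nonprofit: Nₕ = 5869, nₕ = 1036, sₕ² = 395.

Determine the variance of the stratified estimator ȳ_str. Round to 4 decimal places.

0.6974

Var(ȳ_str) = Σₕ Wₕ²(1 − fₕ)sₕ²/nₕ with Wₕ = Nₕ/N, N = 13107.
Public: Wₕ = 0.55222400; term = 0.55222400²·(1 − 0.03702680)·579/268 = 0.63443704.
Nonprofit: Wₕ = 0.44777600; term = 0.44777600²·(1 − 0.17652070)·395/1036 = 0.062952306.
Sum = 0.69738935.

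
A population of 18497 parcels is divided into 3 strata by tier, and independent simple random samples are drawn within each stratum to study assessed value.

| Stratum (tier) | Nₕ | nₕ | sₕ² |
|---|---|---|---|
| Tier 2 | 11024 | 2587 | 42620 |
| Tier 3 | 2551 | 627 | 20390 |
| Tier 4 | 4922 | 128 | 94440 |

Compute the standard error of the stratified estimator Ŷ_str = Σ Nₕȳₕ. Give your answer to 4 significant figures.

Var(Ŷ_str) = Σₕ Nₕ²(1 − fₕ)sₕ²/nₕ.
Tier 2: 11024²·(1 − 2587/11024)·42620/2587 = 1.5323017 × 10^9.
Tier 3: 2551²·(1 − 627/2551)·20390/627 = 1.5961188 × 10^8.
Tier 4: 4922²·(1 − 128/4922)·94440/128 = 1.7409474 × 10^10.
Sum = 1.9101388 × 10^10.
SE = √(1.9101388 × 10^10) = 138200.

138200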